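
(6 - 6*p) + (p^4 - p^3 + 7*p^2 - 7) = p^4 - p^3 + 7*p^2 - 6*p - 1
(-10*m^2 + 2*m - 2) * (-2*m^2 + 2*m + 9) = 20*m^4 - 24*m^3 - 82*m^2 + 14*m - 18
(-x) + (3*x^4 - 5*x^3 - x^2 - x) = 3*x^4 - 5*x^3 - x^2 - 2*x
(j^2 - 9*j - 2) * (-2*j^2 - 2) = -2*j^4 + 18*j^3 + 2*j^2 + 18*j + 4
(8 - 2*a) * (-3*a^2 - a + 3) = 6*a^3 - 22*a^2 - 14*a + 24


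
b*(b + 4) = b^2 + 4*b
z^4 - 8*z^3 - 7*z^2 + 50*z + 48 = (z - 8)*(z - 3)*(z + 1)*(z + 2)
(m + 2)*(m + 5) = m^2 + 7*m + 10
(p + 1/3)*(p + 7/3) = p^2 + 8*p/3 + 7/9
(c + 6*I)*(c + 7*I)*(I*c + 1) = I*c^3 - 12*c^2 - 29*I*c - 42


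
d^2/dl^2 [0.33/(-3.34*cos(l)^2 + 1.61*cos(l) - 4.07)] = (14.725392*(1 - cos(l)^2)^2 - 5.323626*cos(l)^3 - 9.725727*cos(l)^2 + 12.809643*cos(l) - 7.46427)/(3.34*cos(l)^2 - 1.61*cos(l) + 4.07)^3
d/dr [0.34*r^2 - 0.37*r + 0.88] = 0.68*r - 0.37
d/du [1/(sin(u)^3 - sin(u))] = (-2/cos(u)^2 + sin(u)^(-2))/cos(u)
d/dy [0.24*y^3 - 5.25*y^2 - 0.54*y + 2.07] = 0.72*y^2 - 10.5*y - 0.54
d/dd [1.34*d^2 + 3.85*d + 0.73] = 2.68*d + 3.85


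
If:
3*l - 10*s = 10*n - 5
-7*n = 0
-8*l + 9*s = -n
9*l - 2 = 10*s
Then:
No Solution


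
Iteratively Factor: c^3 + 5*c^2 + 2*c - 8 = (c + 4)*(c^2 + c - 2) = (c - 1)*(c + 4)*(c + 2)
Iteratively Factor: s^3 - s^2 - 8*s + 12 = (s - 2)*(s^2 + s - 6) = (s - 2)*(s + 3)*(s - 2)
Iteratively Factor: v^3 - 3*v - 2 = (v + 1)*(v^2 - v - 2) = (v + 1)^2*(v - 2)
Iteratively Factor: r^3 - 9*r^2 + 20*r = (r - 4)*(r^2 - 5*r) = (r - 5)*(r - 4)*(r)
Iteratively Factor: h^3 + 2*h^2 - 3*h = (h)*(h^2 + 2*h - 3) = h*(h - 1)*(h + 3)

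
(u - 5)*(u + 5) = u^2 - 25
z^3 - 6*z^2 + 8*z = z*(z - 4)*(z - 2)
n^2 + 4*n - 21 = (n - 3)*(n + 7)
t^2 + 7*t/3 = t*(t + 7/3)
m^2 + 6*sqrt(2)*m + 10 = (m + sqrt(2))*(m + 5*sqrt(2))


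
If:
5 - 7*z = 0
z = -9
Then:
No Solution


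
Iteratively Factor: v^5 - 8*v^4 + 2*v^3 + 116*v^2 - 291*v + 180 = (v + 4)*(v^4 - 12*v^3 + 50*v^2 - 84*v + 45) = (v - 3)*(v + 4)*(v^3 - 9*v^2 + 23*v - 15) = (v - 5)*(v - 3)*(v + 4)*(v^2 - 4*v + 3) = (v - 5)*(v - 3)*(v - 1)*(v + 4)*(v - 3)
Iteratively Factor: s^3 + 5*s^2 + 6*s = (s + 3)*(s^2 + 2*s) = (s + 2)*(s + 3)*(s)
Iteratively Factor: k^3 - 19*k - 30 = (k + 2)*(k^2 - 2*k - 15) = (k + 2)*(k + 3)*(k - 5)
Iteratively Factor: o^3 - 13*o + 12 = (o - 3)*(o^2 + 3*o - 4) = (o - 3)*(o + 4)*(o - 1)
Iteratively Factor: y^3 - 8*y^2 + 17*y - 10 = (y - 1)*(y^2 - 7*y + 10) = (y - 5)*(y - 1)*(y - 2)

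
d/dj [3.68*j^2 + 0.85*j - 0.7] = 7.36*j + 0.85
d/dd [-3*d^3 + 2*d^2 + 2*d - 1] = -9*d^2 + 4*d + 2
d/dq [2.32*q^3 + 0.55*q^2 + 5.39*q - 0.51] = 6.96*q^2 + 1.1*q + 5.39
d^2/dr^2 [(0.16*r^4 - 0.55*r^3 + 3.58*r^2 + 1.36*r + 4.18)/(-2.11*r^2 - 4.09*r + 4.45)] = (-1.424672*r^6 - 8.28470399999999*r^5 - 7.04505599999999*r^4 + 125.003012*r^3 - 411.427578*r^2 - 227.707962*r - 409.634396)/(9.393931*r^6 + 54.627267*r^5 + 46.453338*r^4 - 162.000401*r^3 - 97.97031*r^2 + 242.976675*r - 88.121125)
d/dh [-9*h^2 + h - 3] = 1 - 18*h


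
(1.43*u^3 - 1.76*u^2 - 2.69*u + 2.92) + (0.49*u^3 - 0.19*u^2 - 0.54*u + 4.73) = 1.92*u^3 - 1.95*u^2 - 3.23*u + 7.65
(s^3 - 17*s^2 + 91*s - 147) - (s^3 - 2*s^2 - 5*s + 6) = -15*s^2 + 96*s - 153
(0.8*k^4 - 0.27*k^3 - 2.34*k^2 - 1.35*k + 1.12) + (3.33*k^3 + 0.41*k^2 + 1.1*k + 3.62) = 0.8*k^4 + 3.06*k^3 - 1.93*k^2 - 0.25*k + 4.74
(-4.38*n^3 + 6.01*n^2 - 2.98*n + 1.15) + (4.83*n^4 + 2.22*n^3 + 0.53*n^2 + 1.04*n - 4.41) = 4.83*n^4 - 2.16*n^3 + 6.54*n^2 - 1.94*n - 3.26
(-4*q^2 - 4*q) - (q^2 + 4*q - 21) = -5*q^2 - 8*q + 21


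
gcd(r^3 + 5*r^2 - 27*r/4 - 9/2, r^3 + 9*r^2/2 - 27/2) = r - 3/2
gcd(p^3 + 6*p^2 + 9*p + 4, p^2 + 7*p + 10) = 1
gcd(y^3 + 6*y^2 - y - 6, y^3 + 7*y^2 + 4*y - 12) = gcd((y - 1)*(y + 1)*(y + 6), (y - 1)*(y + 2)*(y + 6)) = y^2 + 5*y - 6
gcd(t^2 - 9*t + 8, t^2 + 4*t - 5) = t - 1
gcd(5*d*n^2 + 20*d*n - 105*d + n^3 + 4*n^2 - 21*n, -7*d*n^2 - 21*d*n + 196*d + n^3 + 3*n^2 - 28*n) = n + 7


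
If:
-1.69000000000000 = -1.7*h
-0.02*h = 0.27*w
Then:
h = 0.99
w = -0.07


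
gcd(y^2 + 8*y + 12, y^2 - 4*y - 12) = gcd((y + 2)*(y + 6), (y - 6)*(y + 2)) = y + 2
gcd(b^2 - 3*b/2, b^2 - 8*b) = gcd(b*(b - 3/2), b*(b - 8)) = b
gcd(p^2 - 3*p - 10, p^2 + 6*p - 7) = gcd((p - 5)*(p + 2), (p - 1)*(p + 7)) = 1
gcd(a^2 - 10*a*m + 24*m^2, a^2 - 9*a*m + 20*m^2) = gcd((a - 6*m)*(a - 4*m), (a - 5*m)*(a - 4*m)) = a - 4*m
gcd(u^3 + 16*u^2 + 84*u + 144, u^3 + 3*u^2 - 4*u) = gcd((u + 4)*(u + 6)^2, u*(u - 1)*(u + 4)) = u + 4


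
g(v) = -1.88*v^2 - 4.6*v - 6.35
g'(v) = -3.76*v - 4.6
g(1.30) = -15.51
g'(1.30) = -9.49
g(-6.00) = -46.43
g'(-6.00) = 17.96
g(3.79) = -50.79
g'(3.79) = -18.85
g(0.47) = -8.93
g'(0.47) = -6.37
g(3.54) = -46.19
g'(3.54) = -17.91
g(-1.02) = -3.61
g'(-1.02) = -0.76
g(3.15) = -39.49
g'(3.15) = -16.44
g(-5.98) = -46.07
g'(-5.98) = 17.88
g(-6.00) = -46.43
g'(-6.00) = 17.96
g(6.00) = -101.63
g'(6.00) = -27.16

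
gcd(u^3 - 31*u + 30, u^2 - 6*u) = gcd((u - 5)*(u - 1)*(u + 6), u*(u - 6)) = 1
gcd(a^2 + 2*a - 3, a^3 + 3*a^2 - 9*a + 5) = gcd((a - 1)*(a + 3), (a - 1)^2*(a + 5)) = a - 1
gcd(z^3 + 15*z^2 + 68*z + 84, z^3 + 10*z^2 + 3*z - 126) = z^2 + 13*z + 42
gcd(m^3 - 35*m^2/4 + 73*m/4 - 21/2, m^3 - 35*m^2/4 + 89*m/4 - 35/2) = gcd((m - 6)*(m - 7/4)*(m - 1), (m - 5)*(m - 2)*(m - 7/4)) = m - 7/4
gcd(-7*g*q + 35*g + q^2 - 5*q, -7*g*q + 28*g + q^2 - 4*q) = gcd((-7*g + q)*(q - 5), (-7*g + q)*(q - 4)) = -7*g + q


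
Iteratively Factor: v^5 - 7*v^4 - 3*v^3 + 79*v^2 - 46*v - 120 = (v - 5)*(v^4 - 2*v^3 - 13*v^2 + 14*v + 24) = (v - 5)*(v - 2)*(v^3 - 13*v - 12) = (v - 5)*(v - 2)*(v + 1)*(v^2 - v - 12) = (v - 5)*(v - 4)*(v - 2)*(v + 1)*(v + 3)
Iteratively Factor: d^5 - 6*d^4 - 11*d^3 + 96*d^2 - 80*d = (d)*(d^4 - 6*d^3 - 11*d^2 + 96*d - 80) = d*(d - 5)*(d^3 - d^2 - 16*d + 16) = d*(d - 5)*(d - 1)*(d^2 - 16) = d*(d - 5)*(d - 1)*(d + 4)*(d - 4)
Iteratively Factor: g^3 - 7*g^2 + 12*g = (g - 3)*(g^2 - 4*g) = g*(g - 3)*(g - 4)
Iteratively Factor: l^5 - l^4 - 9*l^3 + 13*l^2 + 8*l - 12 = (l - 2)*(l^4 + l^3 - 7*l^2 - l + 6) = (l - 2)^2*(l^3 + 3*l^2 - l - 3) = (l - 2)^2*(l - 1)*(l^2 + 4*l + 3) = (l - 2)^2*(l - 1)*(l + 3)*(l + 1)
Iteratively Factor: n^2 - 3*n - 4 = (n + 1)*(n - 4)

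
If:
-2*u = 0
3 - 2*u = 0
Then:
No Solution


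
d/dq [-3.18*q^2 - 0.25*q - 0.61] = -6.36*q - 0.25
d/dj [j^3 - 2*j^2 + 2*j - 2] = 3*j^2 - 4*j + 2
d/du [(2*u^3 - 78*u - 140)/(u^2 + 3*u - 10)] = 2*(u^2 - 4*u + 24)/(u^2 - 4*u + 4)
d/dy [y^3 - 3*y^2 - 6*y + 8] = 3*y^2 - 6*y - 6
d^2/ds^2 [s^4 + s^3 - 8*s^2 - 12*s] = 12*s^2 + 6*s - 16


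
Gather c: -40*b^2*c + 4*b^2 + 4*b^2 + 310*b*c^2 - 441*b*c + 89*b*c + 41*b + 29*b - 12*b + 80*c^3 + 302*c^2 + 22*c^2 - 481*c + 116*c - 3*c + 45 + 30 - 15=8*b^2 + 58*b + 80*c^3 + c^2*(310*b + 324) + c*(-40*b^2 - 352*b - 368) + 60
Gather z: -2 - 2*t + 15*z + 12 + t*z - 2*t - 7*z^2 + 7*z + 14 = -4*t - 7*z^2 + z*(t + 22) + 24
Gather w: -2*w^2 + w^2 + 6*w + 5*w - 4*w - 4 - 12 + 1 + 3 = -w^2 + 7*w - 12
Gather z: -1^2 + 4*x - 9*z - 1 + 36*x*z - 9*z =4*x + z*(36*x - 18) - 2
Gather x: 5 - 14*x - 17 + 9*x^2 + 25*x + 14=9*x^2 + 11*x + 2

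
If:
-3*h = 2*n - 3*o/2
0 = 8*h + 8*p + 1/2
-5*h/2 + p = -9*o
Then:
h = -p - 1/16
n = 29*p/24 + 31/384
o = -7*p/18 - 5/288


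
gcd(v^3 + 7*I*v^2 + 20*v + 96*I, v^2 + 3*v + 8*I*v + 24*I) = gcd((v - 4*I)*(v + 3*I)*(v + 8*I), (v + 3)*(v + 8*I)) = v + 8*I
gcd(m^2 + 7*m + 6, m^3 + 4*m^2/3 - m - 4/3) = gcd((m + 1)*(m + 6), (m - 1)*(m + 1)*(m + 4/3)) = m + 1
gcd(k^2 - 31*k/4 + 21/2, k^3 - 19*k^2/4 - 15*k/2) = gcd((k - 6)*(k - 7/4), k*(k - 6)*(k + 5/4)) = k - 6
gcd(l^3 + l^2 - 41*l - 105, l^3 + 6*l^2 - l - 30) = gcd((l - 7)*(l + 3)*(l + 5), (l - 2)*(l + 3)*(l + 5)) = l^2 + 8*l + 15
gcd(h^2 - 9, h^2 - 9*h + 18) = h - 3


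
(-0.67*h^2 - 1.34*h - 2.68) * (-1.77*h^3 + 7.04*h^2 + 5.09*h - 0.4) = 1.1859*h^5 - 2.345*h^4 - 8.1003*h^3 - 25.4198*h^2 - 13.1052*h + 1.072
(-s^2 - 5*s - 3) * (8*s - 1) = -8*s^3 - 39*s^2 - 19*s + 3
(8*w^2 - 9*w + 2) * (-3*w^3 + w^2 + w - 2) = -24*w^5 + 35*w^4 - 7*w^3 - 23*w^2 + 20*w - 4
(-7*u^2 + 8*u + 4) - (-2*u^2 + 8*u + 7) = -5*u^2 - 3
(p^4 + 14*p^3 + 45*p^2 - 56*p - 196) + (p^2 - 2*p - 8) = p^4 + 14*p^3 + 46*p^2 - 58*p - 204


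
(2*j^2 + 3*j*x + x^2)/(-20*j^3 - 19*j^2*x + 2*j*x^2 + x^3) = (2*j + x)/(-20*j^2 + j*x + x^2)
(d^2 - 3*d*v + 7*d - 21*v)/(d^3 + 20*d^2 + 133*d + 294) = (d - 3*v)/(d^2 + 13*d + 42)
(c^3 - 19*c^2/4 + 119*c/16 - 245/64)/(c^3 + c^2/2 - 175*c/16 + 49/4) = (c - 5/4)/(c + 4)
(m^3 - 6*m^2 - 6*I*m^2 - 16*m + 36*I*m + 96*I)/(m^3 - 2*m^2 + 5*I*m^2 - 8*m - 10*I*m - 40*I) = (m^2 + m*(-8 - 6*I) + 48*I)/(m^2 + m*(-4 + 5*I) - 20*I)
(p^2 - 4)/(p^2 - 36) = (p^2 - 4)/(p^2 - 36)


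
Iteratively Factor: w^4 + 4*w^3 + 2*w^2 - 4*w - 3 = (w + 1)*(w^3 + 3*w^2 - w - 3) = (w + 1)*(w + 3)*(w^2 - 1) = (w - 1)*(w + 1)*(w + 3)*(w + 1)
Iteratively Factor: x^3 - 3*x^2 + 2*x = (x - 2)*(x^2 - x) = x*(x - 2)*(x - 1)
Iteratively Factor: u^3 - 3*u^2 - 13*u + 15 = (u - 5)*(u^2 + 2*u - 3) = (u - 5)*(u - 1)*(u + 3)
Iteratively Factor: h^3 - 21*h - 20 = (h - 5)*(h^2 + 5*h + 4) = (h - 5)*(h + 1)*(h + 4)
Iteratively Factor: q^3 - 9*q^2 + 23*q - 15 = (q - 5)*(q^2 - 4*q + 3) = (q - 5)*(q - 1)*(q - 3)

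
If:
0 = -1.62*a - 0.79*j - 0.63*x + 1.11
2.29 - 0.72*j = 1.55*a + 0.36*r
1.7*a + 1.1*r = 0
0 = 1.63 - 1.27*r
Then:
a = -0.83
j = 4.33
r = 1.28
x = -1.53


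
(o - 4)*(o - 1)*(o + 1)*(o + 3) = o^4 - o^3 - 13*o^2 + o + 12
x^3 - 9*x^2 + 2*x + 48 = (x - 8)*(x - 3)*(x + 2)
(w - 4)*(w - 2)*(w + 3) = w^3 - 3*w^2 - 10*w + 24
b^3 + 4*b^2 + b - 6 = (b - 1)*(b + 2)*(b + 3)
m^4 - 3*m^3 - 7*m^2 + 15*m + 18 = (m - 3)^2*(m + 1)*(m + 2)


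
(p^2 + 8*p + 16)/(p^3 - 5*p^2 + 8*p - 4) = (p^2 + 8*p + 16)/(p^3 - 5*p^2 + 8*p - 4)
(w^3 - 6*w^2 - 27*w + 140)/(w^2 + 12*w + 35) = (w^2 - 11*w + 28)/(w + 7)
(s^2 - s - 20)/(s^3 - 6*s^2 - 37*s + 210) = (s + 4)/(s^2 - s - 42)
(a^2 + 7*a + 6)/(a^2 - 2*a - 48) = (a + 1)/(a - 8)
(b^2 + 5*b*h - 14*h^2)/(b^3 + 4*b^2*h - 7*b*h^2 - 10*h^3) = (b + 7*h)/(b^2 + 6*b*h + 5*h^2)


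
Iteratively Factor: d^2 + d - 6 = (d - 2)*(d + 3)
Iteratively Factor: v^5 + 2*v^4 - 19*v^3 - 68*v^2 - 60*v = (v + 3)*(v^4 - v^3 - 16*v^2 - 20*v) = (v + 2)*(v + 3)*(v^3 - 3*v^2 - 10*v) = (v - 5)*(v + 2)*(v + 3)*(v^2 + 2*v) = (v - 5)*(v + 2)^2*(v + 3)*(v)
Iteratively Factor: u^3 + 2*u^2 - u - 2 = (u + 1)*(u^2 + u - 2) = (u - 1)*(u + 1)*(u + 2)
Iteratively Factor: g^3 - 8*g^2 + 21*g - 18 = (g - 3)*(g^2 - 5*g + 6) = (g - 3)^2*(g - 2)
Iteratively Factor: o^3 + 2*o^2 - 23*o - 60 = (o + 4)*(o^2 - 2*o - 15) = (o - 5)*(o + 4)*(o + 3)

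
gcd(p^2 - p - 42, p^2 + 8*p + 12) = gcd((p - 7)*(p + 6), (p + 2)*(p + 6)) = p + 6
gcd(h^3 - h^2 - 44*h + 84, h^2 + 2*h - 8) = h - 2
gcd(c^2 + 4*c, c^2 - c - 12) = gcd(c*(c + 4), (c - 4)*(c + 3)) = 1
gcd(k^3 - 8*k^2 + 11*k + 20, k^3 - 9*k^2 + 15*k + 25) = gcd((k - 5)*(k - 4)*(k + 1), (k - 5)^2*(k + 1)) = k^2 - 4*k - 5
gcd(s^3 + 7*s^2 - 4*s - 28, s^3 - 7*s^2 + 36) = s + 2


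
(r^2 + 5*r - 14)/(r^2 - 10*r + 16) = (r + 7)/(r - 8)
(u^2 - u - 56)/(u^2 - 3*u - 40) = (u + 7)/(u + 5)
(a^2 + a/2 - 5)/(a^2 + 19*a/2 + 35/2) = (a - 2)/(a + 7)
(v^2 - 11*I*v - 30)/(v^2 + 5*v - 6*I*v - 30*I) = (v - 5*I)/(v + 5)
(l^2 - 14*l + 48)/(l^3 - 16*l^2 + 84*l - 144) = (l - 8)/(l^2 - 10*l + 24)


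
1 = 1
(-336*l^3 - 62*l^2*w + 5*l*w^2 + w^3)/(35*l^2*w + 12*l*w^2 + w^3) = (-48*l^2 - 2*l*w + w^2)/(w*(5*l + w))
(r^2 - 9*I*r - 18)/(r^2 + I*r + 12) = (r - 6*I)/(r + 4*I)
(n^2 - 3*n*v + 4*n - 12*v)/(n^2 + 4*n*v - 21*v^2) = (n + 4)/(n + 7*v)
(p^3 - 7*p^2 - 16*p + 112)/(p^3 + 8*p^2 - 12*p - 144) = (p^2 - 3*p - 28)/(p^2 + 12*p + 36)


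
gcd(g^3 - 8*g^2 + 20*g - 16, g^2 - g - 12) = g - 4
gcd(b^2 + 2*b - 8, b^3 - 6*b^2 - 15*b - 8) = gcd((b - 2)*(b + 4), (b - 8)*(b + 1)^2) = 1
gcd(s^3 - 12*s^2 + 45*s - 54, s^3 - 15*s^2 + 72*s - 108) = s^2 - 9*s + 18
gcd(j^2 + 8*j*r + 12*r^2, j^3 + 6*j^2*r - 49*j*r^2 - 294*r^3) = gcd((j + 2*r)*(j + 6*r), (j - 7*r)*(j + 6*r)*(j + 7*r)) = j + 6*r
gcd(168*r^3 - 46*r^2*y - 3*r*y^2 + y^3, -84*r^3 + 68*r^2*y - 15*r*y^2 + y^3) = -6*r + y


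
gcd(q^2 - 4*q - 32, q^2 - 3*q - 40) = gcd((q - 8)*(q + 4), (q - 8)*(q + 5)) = q - 8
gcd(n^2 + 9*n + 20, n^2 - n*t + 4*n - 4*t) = n + 4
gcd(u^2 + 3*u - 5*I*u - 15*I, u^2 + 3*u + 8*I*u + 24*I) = u + 3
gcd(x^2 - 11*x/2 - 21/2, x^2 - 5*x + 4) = 1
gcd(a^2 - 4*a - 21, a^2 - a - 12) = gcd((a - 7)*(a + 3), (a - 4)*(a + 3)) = a + 3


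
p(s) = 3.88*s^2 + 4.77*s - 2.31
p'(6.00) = 51.33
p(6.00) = 165.99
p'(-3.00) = -18.51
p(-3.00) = 18.30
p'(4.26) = 37.83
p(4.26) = 88.42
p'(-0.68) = -0.51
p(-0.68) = -3.76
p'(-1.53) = -7.10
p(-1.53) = -0.53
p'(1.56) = 16.88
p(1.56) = 14.57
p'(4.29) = 38.06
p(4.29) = 89.56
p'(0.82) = 11.13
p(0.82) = 4.21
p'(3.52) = 32.09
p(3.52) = 62.56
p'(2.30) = 22.62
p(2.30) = 29.19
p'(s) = 7.76*s + 4.77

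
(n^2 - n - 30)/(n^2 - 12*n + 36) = (n + 5)/(n - 6)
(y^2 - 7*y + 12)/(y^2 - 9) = (y - 4)/(y + 3)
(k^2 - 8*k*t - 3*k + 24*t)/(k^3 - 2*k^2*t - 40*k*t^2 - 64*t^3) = (k - 3)/(k^2 + 6*k*t + 8*t^2)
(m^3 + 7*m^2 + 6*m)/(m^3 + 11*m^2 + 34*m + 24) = m/(m + 4)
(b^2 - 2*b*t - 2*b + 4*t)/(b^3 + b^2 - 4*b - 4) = (b - 2*t)/(b^2 + 3*b + 2)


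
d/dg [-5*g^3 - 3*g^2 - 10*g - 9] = -15*g^2 - 6*g - 10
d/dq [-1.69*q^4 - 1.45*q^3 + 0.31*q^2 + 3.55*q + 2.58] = -6.76*q^3 - 4.35*q^2 + 0.62*q + 3.55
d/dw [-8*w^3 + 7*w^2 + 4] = 2*w*(7 - 12*w)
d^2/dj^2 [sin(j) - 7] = -sin(j)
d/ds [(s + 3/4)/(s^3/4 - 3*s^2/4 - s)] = (-8*s^3 + 3*s^2 + 18*s + 12)/(s^2*(s^4 - 6*s^3 + s^2 + 24*s + 16))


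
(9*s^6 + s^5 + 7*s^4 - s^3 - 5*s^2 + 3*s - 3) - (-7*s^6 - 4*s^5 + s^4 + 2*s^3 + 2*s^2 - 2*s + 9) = 16*s^6 + 5*s^5 + 6*s^4 - 3*s^3 - 7*s^2 + 5*s - 12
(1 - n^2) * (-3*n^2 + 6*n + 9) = 3*n^4 - 6*n^3 - 12*n^2 + 6*n + 9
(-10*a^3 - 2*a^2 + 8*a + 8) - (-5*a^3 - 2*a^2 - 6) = -5*a^3 + 8*a + 14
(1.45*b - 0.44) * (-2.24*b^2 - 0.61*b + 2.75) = -3.248*b^3 + 0.1011*b^2 + 4.2559*b - 1.21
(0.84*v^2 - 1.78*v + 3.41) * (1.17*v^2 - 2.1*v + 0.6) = 0.9828*v^4 - 3.8466*v^3 + 8.2317*v^2 - 8.229*v + 2.046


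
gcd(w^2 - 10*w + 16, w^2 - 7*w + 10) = w - 2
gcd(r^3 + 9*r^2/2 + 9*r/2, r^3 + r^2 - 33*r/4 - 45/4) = r + 3/2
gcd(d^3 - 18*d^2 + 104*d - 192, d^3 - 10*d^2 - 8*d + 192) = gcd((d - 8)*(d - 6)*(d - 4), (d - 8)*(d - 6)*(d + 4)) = d^2 - 14*d + 48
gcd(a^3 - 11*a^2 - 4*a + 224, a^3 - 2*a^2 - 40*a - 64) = a^2 - 4*a - 32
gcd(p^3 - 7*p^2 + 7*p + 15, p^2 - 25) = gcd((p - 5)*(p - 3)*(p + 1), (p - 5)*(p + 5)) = p - 5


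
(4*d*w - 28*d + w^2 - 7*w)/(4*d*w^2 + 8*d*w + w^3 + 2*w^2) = (w - 7)/(w*(w + 2))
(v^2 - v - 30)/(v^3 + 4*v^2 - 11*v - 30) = (v - 6)/(v^2 - v - 6)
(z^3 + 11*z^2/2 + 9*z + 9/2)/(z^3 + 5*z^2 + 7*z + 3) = (z + 3/2)/(z + 1)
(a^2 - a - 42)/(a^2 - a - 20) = (-a^2 + a + 42)/(-a^2 + a + 20)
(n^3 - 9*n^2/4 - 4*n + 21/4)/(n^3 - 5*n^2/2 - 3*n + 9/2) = (4*n + 7)/(2*(2*n + 3))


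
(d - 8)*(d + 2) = d^2 - 6*d - 16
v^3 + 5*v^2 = v^2*(v + 5)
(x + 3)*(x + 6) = x^2 + 9*x + 18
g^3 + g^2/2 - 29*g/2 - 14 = (g - 4)*(g + 1)*(g + 7/2)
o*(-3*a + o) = -3*a*o + o^2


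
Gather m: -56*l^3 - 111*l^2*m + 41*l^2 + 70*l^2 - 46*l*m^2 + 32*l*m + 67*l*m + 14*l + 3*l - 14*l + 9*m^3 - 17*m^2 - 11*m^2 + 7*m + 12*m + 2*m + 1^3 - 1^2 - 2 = -56*l^3 + 111*l^2 + 3*l + 9*m^3 + m^2*(-46*l - 28) + m*(-111*l^2 + 99*l + 21) - 2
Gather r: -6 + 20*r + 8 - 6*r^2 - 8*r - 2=-6*r^2 + 12*r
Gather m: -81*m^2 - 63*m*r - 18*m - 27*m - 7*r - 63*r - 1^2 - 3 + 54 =-81*m^2 + m*(-63*r - 45) - 70*r + 50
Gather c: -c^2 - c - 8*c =-c^2 - 9*c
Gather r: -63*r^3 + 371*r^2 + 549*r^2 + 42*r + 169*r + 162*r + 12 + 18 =-63*r^3 + 920*r^2 + 373*r + 30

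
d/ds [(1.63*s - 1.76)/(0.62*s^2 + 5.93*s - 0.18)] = (-1.0106*s^2 + 2.1824*s + 10.1434)/(0.3844*s^4 + 7.3532*s^3 + 34.9417*s^2 - 2.1348*s + 0.0324)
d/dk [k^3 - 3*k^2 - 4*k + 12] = 3*k^2 - 6*k - 4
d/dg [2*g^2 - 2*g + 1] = 4*g - 2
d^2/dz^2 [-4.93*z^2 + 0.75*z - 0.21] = -9.86000000000000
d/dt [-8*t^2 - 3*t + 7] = -16*t - 3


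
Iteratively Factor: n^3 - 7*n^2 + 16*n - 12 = (n - 2)*(n^2 - 5*n + 6) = (n - 3)*(n - 2)*(n - 2)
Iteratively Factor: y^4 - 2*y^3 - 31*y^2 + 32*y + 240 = (y + 4)*(y^3 - 6*y^2 - 7*y + 60) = (y - 5)*(y + 4)*(y^2 - y - 12) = (y - 5)*(y + 3)*(y + 4)*(y - 4)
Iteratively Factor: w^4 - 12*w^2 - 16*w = (w - 4)*(w^3 + 4*w^2 + 4*w) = (w - 4)*(w + 2)*(w^2 + 2*w) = (w - 4)*(w + 2)^2*(w)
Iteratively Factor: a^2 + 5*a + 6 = (a + 3)*(a + 2)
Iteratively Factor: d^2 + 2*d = (d)*(d + 2)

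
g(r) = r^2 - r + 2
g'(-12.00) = -25.00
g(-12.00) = 158.00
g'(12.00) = 23.00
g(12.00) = 134.00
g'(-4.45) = -9.90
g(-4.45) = 26.25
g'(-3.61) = -8.22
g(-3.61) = 18.64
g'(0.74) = 0.48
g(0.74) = 1.81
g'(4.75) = 8.50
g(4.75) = 19.81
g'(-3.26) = -7.52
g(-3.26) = 15.89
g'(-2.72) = -6.44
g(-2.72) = 12.12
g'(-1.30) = -3.60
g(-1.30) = 4.99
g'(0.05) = -0.90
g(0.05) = 1.95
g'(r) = 2*r - 1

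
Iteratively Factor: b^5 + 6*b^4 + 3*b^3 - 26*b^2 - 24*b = (b)*(b^4 + 6*b^3 + 3*b^2 - 26*b - 24) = b*(b + 3)*(b^3 + 3*b^2 - 6*b - 8) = b*(b + 3)*(b + 4)*(b^2 - b - 2) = b*(b + 1)*(b + 3)*(b + 4)*(b - 2)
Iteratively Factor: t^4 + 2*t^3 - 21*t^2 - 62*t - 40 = (t + 1)*(t^3 + t^2 - 22*t - 40) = (t - 5)*(t + 1)*(t^2 + 6*t + 8) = (t - 5)*(t + 1)*(t + 2)*(t + 4)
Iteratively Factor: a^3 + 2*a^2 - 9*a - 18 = (a + 2)*(a^2 - 9) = (a + 2)*(a + 3)*(a - 3)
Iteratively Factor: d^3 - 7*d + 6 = (d - 2)*(d^2 + 2*d - 3) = (d - 2)*(d + 3)*(d - 1)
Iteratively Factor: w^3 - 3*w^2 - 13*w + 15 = (w - 5)*(w^2 + 2*w - 3) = (w - 5)*(w + 3)*(w - 1)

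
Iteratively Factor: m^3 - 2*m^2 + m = (m - 1)*(m^2 - m) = m*(m - 1)*(m - 1)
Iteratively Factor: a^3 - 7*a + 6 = (a - 1)*(a^2 + a - 6) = (a - 2)*(a - 1)*(a + 3)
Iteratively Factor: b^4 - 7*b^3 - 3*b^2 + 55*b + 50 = (b + 2)*(b^3 - 9*b^2 + 15*b + 25) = (b - 5)*(b + 2)*(b^2 - 4*b - 5) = (b - 5)*(b + 1)*(b + 2)*(b - 5)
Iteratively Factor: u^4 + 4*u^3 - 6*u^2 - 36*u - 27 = (u + 3)*(u^3 + u^2 - 9*u - 9) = (u + 1)*(u + 3)*(u^2 - 9) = (u + 1)*(u + 3)^2*(u - 3)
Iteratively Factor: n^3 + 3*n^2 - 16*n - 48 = (n + 4)*(n^2 - n - 12) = (n - 4)*(n + 4)*(n + 3)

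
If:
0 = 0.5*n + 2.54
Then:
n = -5.08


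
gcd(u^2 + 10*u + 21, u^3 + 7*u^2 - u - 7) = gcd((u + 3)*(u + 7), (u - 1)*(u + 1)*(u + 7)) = u + 7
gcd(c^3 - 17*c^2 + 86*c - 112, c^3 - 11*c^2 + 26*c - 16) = c^2 - 10*c + 16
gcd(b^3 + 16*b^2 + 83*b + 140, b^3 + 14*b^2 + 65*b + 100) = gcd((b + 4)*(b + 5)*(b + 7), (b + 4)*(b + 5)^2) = b^2 + 9*b + 20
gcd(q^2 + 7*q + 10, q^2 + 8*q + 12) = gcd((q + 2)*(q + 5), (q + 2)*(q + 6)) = q + 2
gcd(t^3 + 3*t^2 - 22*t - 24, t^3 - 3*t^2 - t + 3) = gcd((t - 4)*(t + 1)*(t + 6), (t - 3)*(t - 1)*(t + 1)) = t + 1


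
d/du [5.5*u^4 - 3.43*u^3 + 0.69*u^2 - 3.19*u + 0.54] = 22.0*u^3 - 10.29*u^2 + 1.38*u - 3.19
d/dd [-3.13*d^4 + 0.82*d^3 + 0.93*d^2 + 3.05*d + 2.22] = -12.52*d^3 + 2.46*d^2 + 1.86*d + 3.05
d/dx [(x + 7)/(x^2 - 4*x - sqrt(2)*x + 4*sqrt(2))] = (x^2 - 4*x - sqrt(2)*x + (x + 7)*(-2*x + sqrt(2) + 4) + 4*sqrt(2))/(x^2 - 4*x - sqrt(2)*x + 4*sqrt(2))^2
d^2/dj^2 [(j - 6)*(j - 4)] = 2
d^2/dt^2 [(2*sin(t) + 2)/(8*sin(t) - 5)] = 26*(-8*sin(t)^2 - 5*sin(t) + 16)/(8*sin(t) - 5)^3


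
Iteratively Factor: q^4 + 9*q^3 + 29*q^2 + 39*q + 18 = (q + 3)*(q^3 + 6*q^2 + 11*q + 6) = (q + 1)*(q + 3)*(q^2 + 5*q + 6) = (q + 1)*(q + 3)^2*(q + 2)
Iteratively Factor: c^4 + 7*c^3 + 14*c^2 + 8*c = (c)*(c^3 + 7*c^2 + 14*c + 8) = c*(c + 4)*(c^2 + 3*c + 2) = c*(c + 1)*(c + 4)*(c + 2)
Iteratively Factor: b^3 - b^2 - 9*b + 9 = (b - 1)*(b^2 - 9) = (b - 3)*(b - 1)*(b + 3)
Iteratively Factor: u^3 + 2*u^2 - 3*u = (u - 1)*(u^2 + 3*u) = u*(u - 1)*(u + 3)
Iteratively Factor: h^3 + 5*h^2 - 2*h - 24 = (h + 3)*(h^2 + 2*h - 8) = (h + 3)*(h + 4)*(h - 2)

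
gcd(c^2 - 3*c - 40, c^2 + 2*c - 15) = c + 5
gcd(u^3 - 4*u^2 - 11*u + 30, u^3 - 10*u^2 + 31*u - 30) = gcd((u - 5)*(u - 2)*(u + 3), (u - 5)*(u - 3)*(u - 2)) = u^2 - 7*u + 10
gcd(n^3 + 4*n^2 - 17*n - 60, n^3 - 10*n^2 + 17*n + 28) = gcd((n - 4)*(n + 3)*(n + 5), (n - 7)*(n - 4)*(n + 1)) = n - 4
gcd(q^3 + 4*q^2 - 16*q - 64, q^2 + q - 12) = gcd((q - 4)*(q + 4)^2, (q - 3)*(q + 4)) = q + 4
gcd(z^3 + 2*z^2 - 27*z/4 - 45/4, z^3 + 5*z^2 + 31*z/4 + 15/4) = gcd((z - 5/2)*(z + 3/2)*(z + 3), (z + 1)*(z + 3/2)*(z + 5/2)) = z + 3/2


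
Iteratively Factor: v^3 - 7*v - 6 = (v + 1)*(v^2 - v - 6) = (v - 3)*(v + 1)*(v + 2)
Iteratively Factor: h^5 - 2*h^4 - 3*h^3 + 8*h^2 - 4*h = (h + 2)*(h^4 - 4*h^3 + 5*h^2 - 2*h) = (h - 1)*(h + 2)*(h^3 - 3*h^2 + 2*h) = (h - 2)*(h - 1)*(h + 2)*(h^2 - h) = h*(h - 2)*(h - 1)*(h + 2)*(h - 1)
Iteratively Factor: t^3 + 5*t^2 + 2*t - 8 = (t - 1)*(t^2 + 6*t + 8) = (t - 1)*(t + 4)*(t + 2)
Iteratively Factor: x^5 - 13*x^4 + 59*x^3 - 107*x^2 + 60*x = (x - 3)*(x^4 - 10*x^3 + 29*x^2 - 20*x) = (x - 3)*(x - 1)*(x^3 - 9*x^2 + 20*x) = (x - 4)*(x - 3)*(x - 1)*(x^2 - 5*x) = (x - 5)*(x - 4)*(x - 3)*(x - 1)*(x)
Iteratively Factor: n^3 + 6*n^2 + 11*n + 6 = (n + 2)*(n^2 + 4*n + 3) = (n + 1)*(n + 2)*(n + 3)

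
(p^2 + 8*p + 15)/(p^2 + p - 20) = (p + 3)/(p - 4)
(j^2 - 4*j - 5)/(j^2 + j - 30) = (j + 1)/(j + 6)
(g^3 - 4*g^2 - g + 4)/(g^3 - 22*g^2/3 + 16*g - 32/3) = 3*(g^2 - 1)/(3*g^2 - 10*g + 8)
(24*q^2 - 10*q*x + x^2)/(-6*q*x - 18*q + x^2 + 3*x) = (-4*q + x)/(x + 3)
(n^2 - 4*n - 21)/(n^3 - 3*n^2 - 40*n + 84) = (n + 3)/(n^2 + 4*n - 12)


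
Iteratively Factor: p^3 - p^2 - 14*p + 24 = (p - 3)*(p^2 + 2*p - 8) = (p - 3)*(p + 4)*(p - 2)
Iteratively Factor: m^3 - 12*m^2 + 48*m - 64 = (m - 4)*(m^2 - 8*m + 16) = (m - 4)^2*(m - 4)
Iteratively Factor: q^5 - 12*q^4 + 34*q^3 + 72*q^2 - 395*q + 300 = (q - 5)*(q^4 - 7*q^3 - q^2 + 67*q - 60) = (q - 5)*(q - 4)*(q^3 - 3*q^2 - 13*q + 15) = (q - 5)^2*(q - 4)*(q^2 + 2*q - 3) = (q - 5)^2*(q - 4)*(q - 1)*(q + 3)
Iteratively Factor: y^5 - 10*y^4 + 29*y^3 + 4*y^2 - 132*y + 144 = (y + 2)*(y^4 - 12*y^3 + 53*y^2 - 102*y + 72) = (y - 2)*(y + 2)*(y^3 - 10*y^2 + 33*y - 36) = (y - 3)*(y - 2)*(y + 2)*(y^2 - 7*y + 12) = (y - 3)^2*(y - 2)*(y + 2)*(y - 4)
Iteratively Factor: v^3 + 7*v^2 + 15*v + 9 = (v + 1)*(v^2 + 6*v + 9) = (v + 1)*(v + 3)*(v + 3)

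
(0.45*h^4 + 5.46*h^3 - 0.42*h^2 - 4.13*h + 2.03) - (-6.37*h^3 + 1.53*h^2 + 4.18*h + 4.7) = 0.45*h^4 + 11.83*h^3 - 1.95*h^2 - 8.31*h - 2.67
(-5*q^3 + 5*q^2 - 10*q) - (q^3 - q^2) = -6*q^3 + 6*q^2 - 10*q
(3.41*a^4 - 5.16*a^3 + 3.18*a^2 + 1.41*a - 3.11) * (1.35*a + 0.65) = 4.6035*a^5 - 4.7495*a^4 + 0.939*a^3 + 3.9705*a^2 - 3.282*a - 2.0215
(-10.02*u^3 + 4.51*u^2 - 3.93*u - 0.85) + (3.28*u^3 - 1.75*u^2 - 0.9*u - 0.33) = -6.74*u^3 + 2.76*u^2 - 4.83*u - 1.18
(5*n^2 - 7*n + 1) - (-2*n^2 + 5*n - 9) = 7*n^2 - 12*n + 10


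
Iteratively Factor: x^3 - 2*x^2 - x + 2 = (x - 1)*(x^2 - x - 2) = (x - 1)*(x + 1)*(x - 2)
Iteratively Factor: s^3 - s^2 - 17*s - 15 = (s - 5)*(s^2 + 4*s + 3) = (s - 5)*(s + 1)*(s + 3)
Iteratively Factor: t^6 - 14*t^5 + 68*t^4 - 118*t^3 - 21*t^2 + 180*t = (t - 5)*(t^5 - 9*t^4 + 23*t^3 - 3*t^2 - 36*t) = t*(t - 5)*(t^4 - 9*t^3 + 23*t^2 - 3*t - 36) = t*(t - 5)*(t - 3)*(t^3 - 6*t^2 + 5*t + 12) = t*(t - 5)*(t - 3)^2*(t^2 - 3*t - 4) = t*(t - 5)*(t - 4)*(t - 3)^2*(t + 1)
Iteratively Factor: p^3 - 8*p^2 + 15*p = (p - 5)*(p^2 - 3*p) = (p - 5)*(p - 3)*(p)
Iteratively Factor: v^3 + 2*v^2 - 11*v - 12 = (v + 1)*(v^2 + v - 12) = (v - 3)*(v + 1)*(v + 4)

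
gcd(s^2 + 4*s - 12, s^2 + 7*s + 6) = s + 6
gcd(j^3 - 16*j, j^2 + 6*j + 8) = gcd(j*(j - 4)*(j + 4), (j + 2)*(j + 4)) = j + 4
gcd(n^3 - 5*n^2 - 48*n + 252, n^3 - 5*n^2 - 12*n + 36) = n - 6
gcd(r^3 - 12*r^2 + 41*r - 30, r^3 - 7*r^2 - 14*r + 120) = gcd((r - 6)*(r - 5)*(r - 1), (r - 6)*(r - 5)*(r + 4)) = r^2 - 11*r + 30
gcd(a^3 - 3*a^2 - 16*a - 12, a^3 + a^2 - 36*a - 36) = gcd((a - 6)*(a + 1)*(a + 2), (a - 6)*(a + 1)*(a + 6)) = a^2 - 5*a - 6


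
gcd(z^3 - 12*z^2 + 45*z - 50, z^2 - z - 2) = z - 2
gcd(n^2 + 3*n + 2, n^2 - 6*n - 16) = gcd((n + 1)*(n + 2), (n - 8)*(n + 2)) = n + 2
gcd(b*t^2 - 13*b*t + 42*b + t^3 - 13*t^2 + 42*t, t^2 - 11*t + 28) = t - 7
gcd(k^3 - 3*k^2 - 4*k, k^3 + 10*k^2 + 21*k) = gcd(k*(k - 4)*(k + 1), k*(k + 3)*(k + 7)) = k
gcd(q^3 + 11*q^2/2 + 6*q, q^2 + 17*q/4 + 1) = q + 4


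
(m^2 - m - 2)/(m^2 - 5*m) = (m^2 - m - 2)/(m*(m - 5))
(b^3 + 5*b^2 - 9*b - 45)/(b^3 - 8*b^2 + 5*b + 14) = (b^3 + 5*b^2 - 9*b - 45)/(b^3 - 8*b^2 + 5*b + 14)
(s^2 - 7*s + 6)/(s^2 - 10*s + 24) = (s - 1)/(s - 4)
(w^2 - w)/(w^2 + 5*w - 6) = w/(w + 6)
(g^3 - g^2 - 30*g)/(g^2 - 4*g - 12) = g*(g + 5)/(g + 2)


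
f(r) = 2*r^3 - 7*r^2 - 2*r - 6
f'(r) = 6*r^2 - 14*r - 2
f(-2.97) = -114.20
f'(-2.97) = 92.51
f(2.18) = -22.91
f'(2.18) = -4.01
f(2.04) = -22.23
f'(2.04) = -5.59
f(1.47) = -17.71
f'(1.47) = -9.61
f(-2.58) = -81.78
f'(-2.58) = 74.06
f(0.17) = -6.53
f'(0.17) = -4.21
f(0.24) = -6.86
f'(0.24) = -5.01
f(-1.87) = -39.82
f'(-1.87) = 45.16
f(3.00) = -21.00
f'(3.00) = 10.00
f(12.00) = 2418.00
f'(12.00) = 694.00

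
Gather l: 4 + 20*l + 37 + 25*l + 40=45*l + 81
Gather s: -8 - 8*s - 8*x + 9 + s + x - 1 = -7*s - 7*x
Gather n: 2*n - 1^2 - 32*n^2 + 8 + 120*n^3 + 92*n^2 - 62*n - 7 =120*n^3 + 60*n^2 - 60*n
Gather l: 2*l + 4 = 2*l + 4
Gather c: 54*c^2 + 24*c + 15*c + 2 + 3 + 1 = 54*c^2 + 39*c + 6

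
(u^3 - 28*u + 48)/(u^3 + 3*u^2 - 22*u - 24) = (u - 2)/(u + 1)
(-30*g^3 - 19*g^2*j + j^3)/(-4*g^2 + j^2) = (15*g^2 + 2*g*j - j^2)/(2*g - j)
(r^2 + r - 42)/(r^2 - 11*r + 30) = (r + 7)/(r - 5)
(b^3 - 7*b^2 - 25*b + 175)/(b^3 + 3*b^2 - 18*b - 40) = (b^2 - 12*b + 35)/(b^2 - 2*b - 8)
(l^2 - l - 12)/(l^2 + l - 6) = (l - 4)/(l - 2)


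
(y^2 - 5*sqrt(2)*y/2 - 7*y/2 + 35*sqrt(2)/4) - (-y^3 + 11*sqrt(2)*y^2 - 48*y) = y^3 - 11*sqrt(2)*y^2 + y^2 - 5*sqrt(2)*y/2 + 89*y/2 + 35*sqrt(2)/4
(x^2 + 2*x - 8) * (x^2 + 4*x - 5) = x^4 + 6*x^3 - 5*x^2 - 42*x + 40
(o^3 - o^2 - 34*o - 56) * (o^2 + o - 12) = o^5 - 47*o^3 - 78*o^2 + 352*o + 672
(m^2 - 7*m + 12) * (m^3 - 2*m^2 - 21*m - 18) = m^5 - 9*m^4 + 5*m^3 + 105*m^2 - 126*m - 216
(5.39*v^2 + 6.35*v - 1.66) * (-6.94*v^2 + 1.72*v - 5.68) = -37.4066*v^4 - 34.7982*v^3 - 8.1728*v^2 - 38.9232*v + 9.4288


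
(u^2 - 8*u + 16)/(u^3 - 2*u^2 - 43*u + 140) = (u - 4)/(u^2 + 2*u - 35)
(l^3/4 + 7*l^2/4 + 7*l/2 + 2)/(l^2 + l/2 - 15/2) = (l^3 + 7*l^2 + 14*l + 8)/(2*(2*l^2 + l - 15))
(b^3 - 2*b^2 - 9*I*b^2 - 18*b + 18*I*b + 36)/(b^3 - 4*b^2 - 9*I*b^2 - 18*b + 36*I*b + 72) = (b - 2)/(b - 4)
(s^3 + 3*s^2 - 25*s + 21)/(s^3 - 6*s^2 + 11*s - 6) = (s + 7)/(s - 2)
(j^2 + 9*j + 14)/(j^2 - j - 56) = (j + 2)/(j - 8)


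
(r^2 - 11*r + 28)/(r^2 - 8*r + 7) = (r - 4)/(r - 1)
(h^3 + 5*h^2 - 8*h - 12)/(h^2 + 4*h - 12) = h + 1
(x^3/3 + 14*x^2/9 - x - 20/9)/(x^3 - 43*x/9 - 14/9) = (-3*x^3 - 14*x^2 + 9*x + 20)/(-9*x^3 + 43*x + 14)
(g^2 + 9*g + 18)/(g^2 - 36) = (g + 3)/(g - 6)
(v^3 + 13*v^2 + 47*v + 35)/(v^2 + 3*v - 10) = (v^2 + 8*v + 7)/(v - 2)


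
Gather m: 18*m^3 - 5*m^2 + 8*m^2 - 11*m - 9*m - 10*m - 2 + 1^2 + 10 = 18*m^3 + 3*m^2 - 30*m + 9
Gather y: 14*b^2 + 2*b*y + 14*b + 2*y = 14*b^2 + 14*b + y*(2*b + 2)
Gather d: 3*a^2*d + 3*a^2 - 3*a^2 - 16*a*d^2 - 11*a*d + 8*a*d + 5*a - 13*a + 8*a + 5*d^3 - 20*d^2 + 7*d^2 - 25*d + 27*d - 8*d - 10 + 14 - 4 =5*d^3 + d^2*(-16*a - 13) + d*(3*a^2 - 3*a - 6)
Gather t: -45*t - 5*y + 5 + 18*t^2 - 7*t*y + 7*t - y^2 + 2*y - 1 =18*t^2 + t*(-7*y - 38) - y^2 - 3*y + 4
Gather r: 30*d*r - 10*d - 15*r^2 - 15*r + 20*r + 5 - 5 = -10*d - 15*r^2 + r*(30*d + 5)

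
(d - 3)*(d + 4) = d^2 + d - 12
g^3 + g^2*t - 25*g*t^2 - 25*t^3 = (g - 5*t)*(g + t)*(g + 5*t)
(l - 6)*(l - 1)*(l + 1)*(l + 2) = l^4 - 4*l^3 - 13*l^2 + 4*l + 12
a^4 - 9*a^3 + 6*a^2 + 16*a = a*(a - 8)*(a - 2)*(a + 1)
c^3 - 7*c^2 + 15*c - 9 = (c - 3)^2*(c - 1)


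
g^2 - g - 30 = (g - 6)*(g + 5)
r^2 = r^2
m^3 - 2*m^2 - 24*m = m*(m - 6)*(m + 4)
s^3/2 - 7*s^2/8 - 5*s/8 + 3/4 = (s/2 + 1/2)*(s - 2)*(s - 3/4)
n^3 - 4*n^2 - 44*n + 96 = (n - 8)*(n - 2)*(n + 6)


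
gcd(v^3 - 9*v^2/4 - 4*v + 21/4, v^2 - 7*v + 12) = v - 3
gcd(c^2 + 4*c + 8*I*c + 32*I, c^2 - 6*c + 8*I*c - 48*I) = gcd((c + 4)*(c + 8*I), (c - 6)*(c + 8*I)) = c + 8*I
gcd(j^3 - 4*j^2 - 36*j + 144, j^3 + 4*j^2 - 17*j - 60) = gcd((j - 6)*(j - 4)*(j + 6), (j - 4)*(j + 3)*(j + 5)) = j - 4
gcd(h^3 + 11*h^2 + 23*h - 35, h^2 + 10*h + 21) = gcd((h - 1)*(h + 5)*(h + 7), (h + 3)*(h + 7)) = h + 7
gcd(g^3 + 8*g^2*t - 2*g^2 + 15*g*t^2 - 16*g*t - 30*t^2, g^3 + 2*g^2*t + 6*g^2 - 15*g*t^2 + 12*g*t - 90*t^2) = g + 5*t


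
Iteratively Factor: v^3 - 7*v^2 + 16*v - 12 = (v - 2)*(v^2 - 5*v + 6) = (v - 3)*(v - 2)*(v - 2)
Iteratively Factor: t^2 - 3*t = (t - 3)*(t)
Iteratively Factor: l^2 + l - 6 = (l + 3)*(l - 2)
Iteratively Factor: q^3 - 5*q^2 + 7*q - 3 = (q - 1)*(q^2 - 4*q + 3) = (q - 3)*(q - 1)*(q - 1)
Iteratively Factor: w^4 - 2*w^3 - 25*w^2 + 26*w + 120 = (w - 5)*(w^3 + 3*w^2 - 10*w - 24) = (w - 5)*(w + 4)*(w^2 - w - 6) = (w - 5)*(w + 2)*(w + 4)*(w - 3)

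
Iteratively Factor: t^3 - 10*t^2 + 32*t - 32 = (t - 4)*(t^2 - 6*t + 8) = (t - 4)^2*(t - 2)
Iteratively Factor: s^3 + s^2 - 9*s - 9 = (s + 1)*(s^2 - 9) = (s + 1)*(s + 3)*(s - 3)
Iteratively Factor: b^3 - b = (b - 1)*(b^2 + b) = b*(b - 1)*(b + 1)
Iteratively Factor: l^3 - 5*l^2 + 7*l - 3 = (l - 1)*(l^2 - 4*l + 3) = (l - 1)^2*(l - 3)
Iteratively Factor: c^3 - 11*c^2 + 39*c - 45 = (c - 3)*(c^2 - 8*c + 15) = (c - 5)*(c - 3)*(c - 3)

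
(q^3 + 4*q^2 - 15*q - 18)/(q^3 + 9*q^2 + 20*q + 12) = (q - 3)/(q + 2)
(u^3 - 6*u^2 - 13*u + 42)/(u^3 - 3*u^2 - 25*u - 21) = (u - 2)/(u + 1)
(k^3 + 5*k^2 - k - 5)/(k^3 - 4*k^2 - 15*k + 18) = (k^2 + 6*k + 5)/(k^2 - 3*k - 18)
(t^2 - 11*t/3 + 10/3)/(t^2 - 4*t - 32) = (-3*t^2 + 11*t - 10)/(3*(-t^2 + 4*t + 32))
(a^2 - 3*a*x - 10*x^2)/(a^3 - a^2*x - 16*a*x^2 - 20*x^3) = 1/(a + 2*x)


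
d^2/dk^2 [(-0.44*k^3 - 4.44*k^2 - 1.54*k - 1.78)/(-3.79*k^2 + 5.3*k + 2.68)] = (-7.105427357601e-15*k^5 + 5.6843418860808e-14*k^4 + 256.271524*k^3 + 461.494956*k^2 - 101.715096*k + 156.191424)/(54.439939*k^6 - 228.38919*k^5 + 203.895936*k^4 + 174.12196*k^3 - 144.179712*k^2 - 114.20016*k - 19.248832)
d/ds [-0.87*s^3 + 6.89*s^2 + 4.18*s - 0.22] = -2.61*s^2 + 13.78*s + 4.18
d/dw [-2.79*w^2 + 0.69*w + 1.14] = 0.69 - 5.58*w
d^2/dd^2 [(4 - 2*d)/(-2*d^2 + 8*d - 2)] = 2*(3*(2 - d)*(d^2 - 4*d + 1) + 4*(d - 2)^3)/(d^2 - 4*d + 1)^3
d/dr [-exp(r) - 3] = -exp(r)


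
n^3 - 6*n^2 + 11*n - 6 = (n - 3)*(n - 2)*(n - 1)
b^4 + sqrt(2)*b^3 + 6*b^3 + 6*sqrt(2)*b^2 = b^2*(b + 6)*(b + sqrt(2))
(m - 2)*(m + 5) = m^2 + 3*m - 10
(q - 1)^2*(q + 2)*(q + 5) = q^4 + 5*q^3 - 3*q^2 - 13*q + 10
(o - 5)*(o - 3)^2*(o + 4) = o^4 - 7*o^3 - 5*o^2 + 111*o - 180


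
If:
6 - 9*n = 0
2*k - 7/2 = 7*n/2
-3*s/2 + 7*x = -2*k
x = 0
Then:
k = 35/12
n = 2/3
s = 35/9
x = 0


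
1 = 1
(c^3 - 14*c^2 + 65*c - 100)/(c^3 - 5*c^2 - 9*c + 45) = (c^2 - 9*c + 20)/(c^2 - 9)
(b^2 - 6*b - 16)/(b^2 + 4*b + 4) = (b - 8)/(b + 2)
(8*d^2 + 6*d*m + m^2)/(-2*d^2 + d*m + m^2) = (-4*d - m)/(d - m)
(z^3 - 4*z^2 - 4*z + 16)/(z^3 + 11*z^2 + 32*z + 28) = (z^2 - 6*z + 8)/(z^2 + 9*z + 14)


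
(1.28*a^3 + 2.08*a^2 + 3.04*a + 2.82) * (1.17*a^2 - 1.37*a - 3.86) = 1.4976*a^5 + 0.679999999999999*a^4 - 4.2336*a^3 - 8.8942*a^2 - 15.5978*a - 10.8852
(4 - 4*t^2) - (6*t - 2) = -4*t^2 - 6*t + 6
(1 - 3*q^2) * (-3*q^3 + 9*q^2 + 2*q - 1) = 9*q^5 - 27*q^4 - 9*q^3 + 12*q^2 + 2*q - 1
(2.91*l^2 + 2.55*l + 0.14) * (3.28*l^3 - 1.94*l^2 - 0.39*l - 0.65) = 9.5448*l^5 + 2.7186*l^4 - 5.6227*l^3 - 3.1576*l^2 - 1.7121*l - 0.091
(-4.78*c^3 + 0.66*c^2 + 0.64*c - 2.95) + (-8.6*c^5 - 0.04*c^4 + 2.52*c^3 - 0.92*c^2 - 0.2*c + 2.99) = -8.6*c^5 - 0.04*c^4 - 2.26*c^3 - 0.26*c^2 + 0.44*c + 0.04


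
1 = 1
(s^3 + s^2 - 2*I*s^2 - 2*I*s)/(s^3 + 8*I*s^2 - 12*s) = (s^2 + s - 2*I*s - 2*I)/(s^2 + 8*I*s - 12)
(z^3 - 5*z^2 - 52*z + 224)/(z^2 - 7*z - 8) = (z^2 + 3*z - 28)/(z + 1)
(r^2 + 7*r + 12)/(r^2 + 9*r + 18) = (r + 4)/(r + 6)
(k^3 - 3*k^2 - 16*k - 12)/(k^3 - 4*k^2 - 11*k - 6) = (k + 2)/(k + 1)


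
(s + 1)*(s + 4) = s^2 + 5*s + 4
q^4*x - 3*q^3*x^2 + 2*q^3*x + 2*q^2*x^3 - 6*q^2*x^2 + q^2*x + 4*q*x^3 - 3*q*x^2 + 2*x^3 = (q + 1)*(q - 2*x)*(q - x)*(q*x + x)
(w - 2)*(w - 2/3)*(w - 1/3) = w^3 - 3*w^2 + 20*w/9 - 4/9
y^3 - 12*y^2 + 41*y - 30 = (y - 6)*(y - 5)*(y - 1)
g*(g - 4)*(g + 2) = g^3 - 2*g^2 - 8*g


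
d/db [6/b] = -6/b^2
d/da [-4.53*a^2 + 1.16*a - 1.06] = 1.16 - 9.06*a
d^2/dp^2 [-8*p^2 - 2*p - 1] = -16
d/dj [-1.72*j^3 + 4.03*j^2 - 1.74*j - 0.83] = -5.16*j^2 + 8.06*j - 1.74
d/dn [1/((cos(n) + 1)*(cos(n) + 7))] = 2*(cos(n) + 4)*sin(n)/((cos(n) + 1)^2*(cos(n) + 7)^2)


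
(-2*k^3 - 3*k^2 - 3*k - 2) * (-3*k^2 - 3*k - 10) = 6*k^5 + 15*k^4 + 38*k^3 + 45*k^2 + 36*k + 20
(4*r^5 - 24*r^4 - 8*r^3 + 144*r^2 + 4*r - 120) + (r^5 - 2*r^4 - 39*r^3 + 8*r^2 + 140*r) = 5*r^5 - 26*r^4 - 47*r^3 + 152*r^2 + 144*r - 120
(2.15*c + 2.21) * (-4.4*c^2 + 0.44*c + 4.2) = -9.46*c^3 - 8.778*c^2 + 10.0024*c + 9.282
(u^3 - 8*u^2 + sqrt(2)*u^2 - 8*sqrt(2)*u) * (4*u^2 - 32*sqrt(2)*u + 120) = 4*u^5 - 28*sqrt(2)*u^4 - 32*u^4 + 56*u^3 + 224*sqrt(2)*u^3 - 448*u^2 + 120*sqrt(2)*u^2 - 960*sqrt(2)*u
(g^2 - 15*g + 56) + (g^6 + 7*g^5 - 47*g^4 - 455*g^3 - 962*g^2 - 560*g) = g^6 + 7*g^5 - 47*g^4 - 455*g^3 - 961*g^2 - 575*g + 56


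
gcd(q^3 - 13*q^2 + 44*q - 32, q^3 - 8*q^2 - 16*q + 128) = q^2 - 12*q + 32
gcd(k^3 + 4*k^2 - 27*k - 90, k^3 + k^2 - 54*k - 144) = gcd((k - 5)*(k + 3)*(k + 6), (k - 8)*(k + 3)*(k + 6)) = k^2 + 9*k + 18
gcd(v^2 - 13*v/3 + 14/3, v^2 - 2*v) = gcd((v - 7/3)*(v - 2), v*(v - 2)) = v - 2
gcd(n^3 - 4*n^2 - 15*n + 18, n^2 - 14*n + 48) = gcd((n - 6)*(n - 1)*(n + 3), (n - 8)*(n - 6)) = n - 6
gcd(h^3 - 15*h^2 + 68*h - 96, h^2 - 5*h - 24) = h - 8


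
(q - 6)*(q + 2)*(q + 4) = q^3 - 28*q - 48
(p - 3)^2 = p^2 - 6*p + 9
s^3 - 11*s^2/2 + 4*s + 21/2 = (s - 7/2)*(s - 3)*(s + 1)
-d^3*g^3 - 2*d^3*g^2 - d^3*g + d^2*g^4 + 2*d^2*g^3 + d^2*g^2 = g*(-d + g)*(d*g + d)^2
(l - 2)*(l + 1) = l^2 - l - 2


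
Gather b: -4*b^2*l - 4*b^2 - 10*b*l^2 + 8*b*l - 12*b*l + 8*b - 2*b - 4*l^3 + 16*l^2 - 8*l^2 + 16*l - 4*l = b^2*(-4*l - 4) + b*(-10*l^2 - 4*l + 6) - 4*l^3 + 8*l^2 + 12*l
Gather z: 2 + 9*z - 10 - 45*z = -36*z - 8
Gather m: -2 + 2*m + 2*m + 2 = 4*m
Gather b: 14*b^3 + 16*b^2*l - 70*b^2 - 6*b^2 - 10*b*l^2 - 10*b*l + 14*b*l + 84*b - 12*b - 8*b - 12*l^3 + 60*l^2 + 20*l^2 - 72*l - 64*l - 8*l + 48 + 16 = 14*b^3 + b^2*(16*l - 76) + b*(-10*l^2 + 4*l + 64) - 12*l^3 + 80*l^2 - 144*l + 64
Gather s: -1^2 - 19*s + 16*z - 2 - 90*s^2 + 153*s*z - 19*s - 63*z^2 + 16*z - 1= -90*s^2 + s*(153*z - 38) - 63*z^2 + 32*z - 4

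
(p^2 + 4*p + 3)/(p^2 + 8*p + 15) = (p + 1)/(p + 5)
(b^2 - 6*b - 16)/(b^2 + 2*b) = (b - 8)/b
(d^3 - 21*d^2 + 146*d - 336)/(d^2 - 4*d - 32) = (d^2 - 13*d + 42)/(d + 4)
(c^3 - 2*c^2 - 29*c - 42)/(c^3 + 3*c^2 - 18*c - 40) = (c^2 - 4*c - 21)/(c^2 + c - 20)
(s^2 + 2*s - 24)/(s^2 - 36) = (s - 4)/(s - 6)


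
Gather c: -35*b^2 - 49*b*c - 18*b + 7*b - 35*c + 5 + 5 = -35*b^2 - 11*b + c*(-49*b - 35) + 10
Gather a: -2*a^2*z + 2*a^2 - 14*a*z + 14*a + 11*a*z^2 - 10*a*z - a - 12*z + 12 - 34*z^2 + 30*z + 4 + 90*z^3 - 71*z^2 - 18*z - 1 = a^2*(2 - 2*z) + a*(11*z^2 - 24*z + 13) + 90*z^3 - 105*z^2 + 15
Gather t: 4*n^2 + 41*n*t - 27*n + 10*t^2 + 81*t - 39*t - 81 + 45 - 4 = 4*n^2 - 27*n + 10*t^2 + t*(41*n + 42) - 40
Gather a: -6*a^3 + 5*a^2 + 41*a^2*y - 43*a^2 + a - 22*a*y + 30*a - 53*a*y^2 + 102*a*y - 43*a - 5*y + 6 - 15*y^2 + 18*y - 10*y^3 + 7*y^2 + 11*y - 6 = -6*a^3 + a^2*(41*y - 38) + a*(-53*y^2 + 80*y - 12) - 10*y^3 - 8*y^2 + 24*y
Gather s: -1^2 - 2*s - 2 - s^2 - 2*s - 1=-s^2 - 4*s - 4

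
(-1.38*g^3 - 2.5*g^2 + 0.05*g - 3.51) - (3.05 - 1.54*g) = -1.38*g^3 - 2.5*g^2 + 1.59*g - 6.56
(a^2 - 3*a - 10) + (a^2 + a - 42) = 2*a^2 - 2*a - 52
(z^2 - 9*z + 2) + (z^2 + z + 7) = 2*z^2 - 8*z + 9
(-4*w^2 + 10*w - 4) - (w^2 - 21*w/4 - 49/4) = -5*w^2 + 61*w/4 + 33/4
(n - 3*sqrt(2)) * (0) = 0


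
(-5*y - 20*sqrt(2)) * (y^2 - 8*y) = -5*y^3 - 20*sqrt(2)*y^2 + 40*y^2 + 160*sqrt(2)*y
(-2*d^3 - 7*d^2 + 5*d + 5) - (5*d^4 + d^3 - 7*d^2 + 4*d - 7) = -5*d^4 - 3*d^3 + d + 12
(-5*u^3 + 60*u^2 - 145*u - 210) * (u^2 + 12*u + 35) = -5*u^5 + 400*u^3 + 150*u^2 - 7595*u - 7350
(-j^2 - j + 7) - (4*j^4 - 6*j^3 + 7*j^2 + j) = -4*j^4 + 6*j^3 - 8*j^2 - 2*j + 7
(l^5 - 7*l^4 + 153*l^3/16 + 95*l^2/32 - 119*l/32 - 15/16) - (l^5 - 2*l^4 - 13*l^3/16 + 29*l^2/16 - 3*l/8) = -5*l^4 + 83*l^3/8 + 37*l^2/32 - 107*l/32 - 15/16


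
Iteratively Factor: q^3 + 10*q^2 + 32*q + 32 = (q + 2)*(q^2 + 8*q + 16) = (q + 2)*(q + 4)*(q + 4)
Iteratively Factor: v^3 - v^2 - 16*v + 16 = (v - 1)*(v^2 - 16) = (v - 1)*(v + 4)*(v - 4)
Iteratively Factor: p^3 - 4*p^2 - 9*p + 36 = (p - 3)*(p^2 - p - 12) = (p - 3)*(p + 3)*(p - 4)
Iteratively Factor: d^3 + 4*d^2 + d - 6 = (d + 2)*(d^2 + 2*d - 3) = (d - 1)*(d + 2)*(d + 3)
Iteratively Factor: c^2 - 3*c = (c)*(c - 3)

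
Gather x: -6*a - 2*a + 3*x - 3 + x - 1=-8*a + 4*x - 4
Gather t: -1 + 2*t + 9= 2*t + 8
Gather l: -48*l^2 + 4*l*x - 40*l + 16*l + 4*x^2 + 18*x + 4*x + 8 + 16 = -48*l^2 + l*(4*x - 24) + 4*x^2 + 22*x + 24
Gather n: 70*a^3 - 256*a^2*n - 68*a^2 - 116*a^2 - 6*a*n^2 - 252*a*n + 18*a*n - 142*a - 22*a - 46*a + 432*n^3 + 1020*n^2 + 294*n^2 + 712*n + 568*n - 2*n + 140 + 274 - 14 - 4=70*a^3 - 184*a^2 - 210*a + 432*n^3 + n^2*(1314 - 6*a) + n*(-256*a^2 - 234*a + 1278) + 396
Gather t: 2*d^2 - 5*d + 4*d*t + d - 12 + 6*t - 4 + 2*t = 2*d^2 - 4*d + t*(4*d + 8) - 16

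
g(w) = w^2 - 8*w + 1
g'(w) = 2*w - 8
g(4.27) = -14.93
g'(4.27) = 0.54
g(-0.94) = 9.40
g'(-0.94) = -9.88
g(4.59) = -14.65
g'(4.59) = 1.18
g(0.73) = -4.31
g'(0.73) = -6.54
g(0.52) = -2.89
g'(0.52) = -6.96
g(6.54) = -8.55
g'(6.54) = 5.08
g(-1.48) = 15.03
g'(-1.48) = -10.96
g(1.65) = -9.48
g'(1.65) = -4.70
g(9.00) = 10.00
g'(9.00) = 10.00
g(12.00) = 49.00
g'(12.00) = 16.00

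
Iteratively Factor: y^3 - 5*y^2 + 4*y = (y - 1)*(y^2 - 4*y) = (y - 4)*(y - 1)*(y)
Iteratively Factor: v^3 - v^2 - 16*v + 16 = (v + 4)*(v^2 - 5*v + 4) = (v - 4)*(v + 4)*(v - 1)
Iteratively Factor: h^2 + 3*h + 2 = (h + 2)*(h + 1)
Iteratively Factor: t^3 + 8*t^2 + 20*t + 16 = (t + 2)*(t^2 + 6*t + 8) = (t + 2)*(t + 4)*(t + 2)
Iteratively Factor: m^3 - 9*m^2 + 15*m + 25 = (m - 5)*(m^2 - 4*m - 5) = (m - 5)^2*(m + 1)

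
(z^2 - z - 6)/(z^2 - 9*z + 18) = (z + 2)/(z - 6)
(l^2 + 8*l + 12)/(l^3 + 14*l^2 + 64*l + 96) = (l + 2)/(l^2 + 8*l + 16)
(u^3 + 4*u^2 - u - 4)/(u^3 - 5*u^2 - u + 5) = (u + 4)/(u - 5)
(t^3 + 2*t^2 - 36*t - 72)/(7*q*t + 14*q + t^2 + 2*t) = (t^2 - 36)/(7*q + t)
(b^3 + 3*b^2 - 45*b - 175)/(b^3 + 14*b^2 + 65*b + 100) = (b - 7)/(b + 4)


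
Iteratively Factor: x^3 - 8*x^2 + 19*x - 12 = (x - 3)*(x^2 - 5*x + 4) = (x - 3)*(x - 1)*(x - 4)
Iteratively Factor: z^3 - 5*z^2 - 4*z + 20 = (z + 2)*(z^2 - 7*z + 10) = (z - 5)*(z + 2)*(z - 2)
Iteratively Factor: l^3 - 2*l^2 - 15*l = (l + 3)*(l^2 - 5*l) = (l - 5)*(l + 3)*(l)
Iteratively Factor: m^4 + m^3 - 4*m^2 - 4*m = (m + 2)*(m^3 - m^2 - 2*m) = m*(m + 2)*(m^2 - m - 2) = m*(m - 2)*(m + 2)*(m + 1)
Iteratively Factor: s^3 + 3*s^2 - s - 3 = (s + 1)*(s^2 + 2*s - 3) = (s - 1)*(s + 1)*(s + 3)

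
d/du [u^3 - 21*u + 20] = 3*u^2 - 21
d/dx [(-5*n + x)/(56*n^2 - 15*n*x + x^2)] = (56*n^2 - 15*n*x + x^2 - (5*n - x)*(15*n - 2*x))/(56*n^2 - 15*n*x + x^2)^2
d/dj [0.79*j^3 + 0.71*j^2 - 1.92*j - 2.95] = 2.37*j^2 + 1.42*j - 1.92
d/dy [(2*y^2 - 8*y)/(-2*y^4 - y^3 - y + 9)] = 2*(y*(y - 4)*(8*y^3 + 3*y^2 + 1) + 2*(2 - y)*(2*y^4 + y^3 + y - 9))/(2*y^4 + y^3 + y - 9)^2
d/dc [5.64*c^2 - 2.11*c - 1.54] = 11.28*c - 2.11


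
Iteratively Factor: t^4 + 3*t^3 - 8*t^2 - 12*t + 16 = (t + 4)*(t^3 - t^2 - 4*t + 4) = (t - 2)*(t + 4)*(t^2 + t - 2) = (t - 2)*(t + 2)*(t + 4)*(t - 1)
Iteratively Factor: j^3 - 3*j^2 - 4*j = (j + 1)*(j^2 - 4*j) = (j - 4)*(j + 1)*(j)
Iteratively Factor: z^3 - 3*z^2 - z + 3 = (z - 3)*(z^2 - 1) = (z - 3)*(z + 1)*(z - 1)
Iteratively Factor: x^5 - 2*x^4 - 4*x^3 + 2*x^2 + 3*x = (x + 1)*(x^4 - 3*x^3 - x^2 + 3*x) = x*(x + 1)*(x^3 - 3*x^2 - x + 3) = x*(x - 1)*(x + 1)*(x^2 - 2*x - 3) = x*(x - 1)*(x + 1)^2*(x - 3)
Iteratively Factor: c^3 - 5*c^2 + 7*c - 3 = (c - 1)*(c^2 - 4*c + 3) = (c - 1)^2*(c - 3)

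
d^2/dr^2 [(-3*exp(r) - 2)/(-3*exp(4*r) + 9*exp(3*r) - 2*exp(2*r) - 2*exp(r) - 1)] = (243*exp(8*r) - 603*exp(7*r) - 234*exp(6*r) + 1278*exp(5*r) - 378*exp(4*r) + 203*exp(3*r) + 150*exp(2*r) - 14*exp(r) - 1)*exp(r)/(27*exp(12*r) - 243*exp(11*r) + 783*exp(10*r) - 999*exp(9*r) + 225*exp(8*r) + 288*exp(7*r) + 107*exp(6*r) - 156*exp(5*r) - 63*exp(4*r) + 5*exp(3*r) + 18*exp(2*r) + 6*exp(r) + 1)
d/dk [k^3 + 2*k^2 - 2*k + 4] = 3*k^2 + 4*k - 2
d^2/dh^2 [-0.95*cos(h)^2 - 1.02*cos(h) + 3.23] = 1.02*cos(h) + 1.9*cos(2*h)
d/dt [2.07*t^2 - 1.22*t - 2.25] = 4.14*t - 1.22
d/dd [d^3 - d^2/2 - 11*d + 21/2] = 3*d^2 - d - 11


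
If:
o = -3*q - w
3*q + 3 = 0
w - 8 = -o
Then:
No Solution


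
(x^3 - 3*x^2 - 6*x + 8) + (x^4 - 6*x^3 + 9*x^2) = x^4 - 5*x^3 + 6*x^2 - 6*x + 8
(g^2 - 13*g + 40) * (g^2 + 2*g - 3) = g^4 - 11*g^3 + 11*g^2 + 119*g - 120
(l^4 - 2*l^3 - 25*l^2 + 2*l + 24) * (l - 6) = l^5 - 8*l^4 - 13*l^3 + 152*l^2 + 12*l - 144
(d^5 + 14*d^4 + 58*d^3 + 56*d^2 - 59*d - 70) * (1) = d^5 + 14*d^4 + 58*d^3 + 56*d^2 - 59*d - 70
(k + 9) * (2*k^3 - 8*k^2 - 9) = 2*k^4 + 10*k^3 - 72*k^2 - 9*k - 81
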